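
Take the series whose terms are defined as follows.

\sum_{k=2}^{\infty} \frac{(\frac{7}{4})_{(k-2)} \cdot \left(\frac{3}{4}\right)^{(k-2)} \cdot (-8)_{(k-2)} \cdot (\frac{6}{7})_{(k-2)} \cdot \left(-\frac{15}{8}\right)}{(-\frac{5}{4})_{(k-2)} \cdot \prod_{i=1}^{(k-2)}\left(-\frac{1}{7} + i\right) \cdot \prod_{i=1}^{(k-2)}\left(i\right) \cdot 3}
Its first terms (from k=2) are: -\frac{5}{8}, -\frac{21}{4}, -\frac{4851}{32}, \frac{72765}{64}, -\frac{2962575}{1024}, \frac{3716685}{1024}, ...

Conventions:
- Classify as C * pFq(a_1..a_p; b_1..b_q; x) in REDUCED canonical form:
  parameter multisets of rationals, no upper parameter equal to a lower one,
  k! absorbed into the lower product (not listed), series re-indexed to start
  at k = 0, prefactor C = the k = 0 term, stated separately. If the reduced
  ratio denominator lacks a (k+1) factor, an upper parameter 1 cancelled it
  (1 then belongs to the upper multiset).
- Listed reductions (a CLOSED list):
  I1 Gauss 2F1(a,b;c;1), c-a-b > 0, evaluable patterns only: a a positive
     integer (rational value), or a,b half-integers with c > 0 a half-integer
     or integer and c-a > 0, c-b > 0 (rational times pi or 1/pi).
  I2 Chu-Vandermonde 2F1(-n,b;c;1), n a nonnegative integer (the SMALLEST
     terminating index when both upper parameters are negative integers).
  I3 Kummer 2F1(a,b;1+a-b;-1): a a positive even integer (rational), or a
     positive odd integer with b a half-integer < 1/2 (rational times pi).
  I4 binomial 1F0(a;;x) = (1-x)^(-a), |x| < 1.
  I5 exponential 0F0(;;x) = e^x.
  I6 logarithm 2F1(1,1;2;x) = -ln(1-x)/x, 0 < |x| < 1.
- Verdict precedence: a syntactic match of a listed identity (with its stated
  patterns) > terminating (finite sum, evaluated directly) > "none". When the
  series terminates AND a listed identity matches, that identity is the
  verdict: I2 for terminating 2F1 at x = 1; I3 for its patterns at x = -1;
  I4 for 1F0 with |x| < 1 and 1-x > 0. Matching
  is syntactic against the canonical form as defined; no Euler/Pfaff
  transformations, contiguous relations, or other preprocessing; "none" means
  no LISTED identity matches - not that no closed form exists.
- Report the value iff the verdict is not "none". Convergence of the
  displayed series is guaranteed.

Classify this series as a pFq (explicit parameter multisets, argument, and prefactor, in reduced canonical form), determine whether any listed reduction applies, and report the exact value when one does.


The series (x = \frac{3}{4}) is 2F1: upper {-8, \frac{7}{4}}, lower {-\frac{5}{4}}, prefactor -\frac{5}{8}. Verdict: terminating - the sum ends at index 8 because -8 is a negative integer; exact evaluation follows. Exact value: \frac{169051}{524288}.

The tell: t_0 being -\frac{5}{8}, the lower running product (prefactor -5/8) is a rising factorial.
Ratio: r(k) = \frac{3}{4} * (k-8) (k+\frac{7}{4}) / [(k-\frac{5}{4}) (k+1)] - rational in k, leading ratio \frac{3}{4}; with t_0 = -\frac{5}{8}, classification follows.


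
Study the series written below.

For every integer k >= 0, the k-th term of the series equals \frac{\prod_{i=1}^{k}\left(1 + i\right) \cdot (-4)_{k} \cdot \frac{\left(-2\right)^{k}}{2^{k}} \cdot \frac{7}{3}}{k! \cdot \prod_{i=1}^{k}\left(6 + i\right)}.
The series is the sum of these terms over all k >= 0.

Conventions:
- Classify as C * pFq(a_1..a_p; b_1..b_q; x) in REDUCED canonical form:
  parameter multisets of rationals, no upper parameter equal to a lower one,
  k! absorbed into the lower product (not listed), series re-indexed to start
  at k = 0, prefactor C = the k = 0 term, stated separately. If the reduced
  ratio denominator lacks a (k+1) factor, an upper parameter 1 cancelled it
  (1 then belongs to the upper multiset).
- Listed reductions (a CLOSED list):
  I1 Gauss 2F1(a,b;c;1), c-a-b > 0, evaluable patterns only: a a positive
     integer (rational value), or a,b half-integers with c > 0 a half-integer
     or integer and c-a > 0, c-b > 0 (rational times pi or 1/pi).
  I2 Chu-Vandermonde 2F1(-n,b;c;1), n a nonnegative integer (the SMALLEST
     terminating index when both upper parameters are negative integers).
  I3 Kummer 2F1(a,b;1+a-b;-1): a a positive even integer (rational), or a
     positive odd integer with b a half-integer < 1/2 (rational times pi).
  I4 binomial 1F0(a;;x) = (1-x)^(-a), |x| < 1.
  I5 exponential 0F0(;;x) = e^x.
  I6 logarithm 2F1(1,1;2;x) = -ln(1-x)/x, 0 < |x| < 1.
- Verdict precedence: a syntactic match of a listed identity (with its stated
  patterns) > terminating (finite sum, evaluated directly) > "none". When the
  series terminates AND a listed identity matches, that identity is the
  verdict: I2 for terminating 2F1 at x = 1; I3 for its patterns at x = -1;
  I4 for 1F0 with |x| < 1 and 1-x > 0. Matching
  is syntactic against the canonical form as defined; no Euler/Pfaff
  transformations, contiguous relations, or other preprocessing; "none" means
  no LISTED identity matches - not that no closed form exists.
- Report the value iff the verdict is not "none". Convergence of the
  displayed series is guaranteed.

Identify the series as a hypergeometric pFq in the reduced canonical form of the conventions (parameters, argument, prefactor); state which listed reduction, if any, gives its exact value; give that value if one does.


At argument -1: a 2F1 with upper {-4, 2}, lower {7}, scaled by C = \frac{7}{3}. Verdict: this is Kummer (I3) (x = -1; c = 7 equals 1+a-b for upper {-4, 2}: listed pattern). Its exact value is 7.

The tell: x = -1 and the two k-th powers (C = 7/3) combine into one argument.
Term ratio: r(k) = -1 * (k-4) (k+2) / [(k+7) (k+1)] - rational; roots negated = parameters, x = -1, C = \frac{7}{3}.


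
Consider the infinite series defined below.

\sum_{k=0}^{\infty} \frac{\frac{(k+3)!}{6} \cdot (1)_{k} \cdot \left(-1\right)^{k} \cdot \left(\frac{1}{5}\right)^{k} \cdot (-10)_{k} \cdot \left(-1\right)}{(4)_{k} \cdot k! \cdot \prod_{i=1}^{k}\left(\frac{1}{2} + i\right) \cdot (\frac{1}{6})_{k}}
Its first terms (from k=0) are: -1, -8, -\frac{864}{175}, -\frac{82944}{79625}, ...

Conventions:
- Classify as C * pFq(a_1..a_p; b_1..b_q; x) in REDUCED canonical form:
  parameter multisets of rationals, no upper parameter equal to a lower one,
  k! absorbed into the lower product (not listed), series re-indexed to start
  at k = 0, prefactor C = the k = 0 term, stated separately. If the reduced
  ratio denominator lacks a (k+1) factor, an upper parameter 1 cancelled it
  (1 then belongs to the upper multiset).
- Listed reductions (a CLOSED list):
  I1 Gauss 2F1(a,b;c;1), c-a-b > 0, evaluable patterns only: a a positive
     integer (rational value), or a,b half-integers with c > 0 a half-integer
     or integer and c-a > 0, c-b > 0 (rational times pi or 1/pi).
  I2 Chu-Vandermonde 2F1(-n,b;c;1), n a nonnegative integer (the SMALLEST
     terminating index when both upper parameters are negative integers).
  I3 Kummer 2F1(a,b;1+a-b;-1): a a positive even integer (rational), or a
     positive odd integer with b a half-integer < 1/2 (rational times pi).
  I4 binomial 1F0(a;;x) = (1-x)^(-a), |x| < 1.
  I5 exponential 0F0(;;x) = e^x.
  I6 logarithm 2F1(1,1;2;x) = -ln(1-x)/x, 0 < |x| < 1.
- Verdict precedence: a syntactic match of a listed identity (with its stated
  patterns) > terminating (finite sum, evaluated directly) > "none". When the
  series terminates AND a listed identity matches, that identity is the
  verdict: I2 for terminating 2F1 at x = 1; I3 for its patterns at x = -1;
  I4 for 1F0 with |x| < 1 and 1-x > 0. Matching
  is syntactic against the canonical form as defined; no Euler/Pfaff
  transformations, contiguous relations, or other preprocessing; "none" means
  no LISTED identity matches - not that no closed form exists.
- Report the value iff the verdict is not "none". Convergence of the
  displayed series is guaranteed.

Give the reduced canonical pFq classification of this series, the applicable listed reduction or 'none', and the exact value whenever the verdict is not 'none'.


Classification (C = -1): 2F2 with upper {-10, 1}, lower {\frac{1}{6}, \frac{3}{2}}, argument x = -\frac{1}{5}. Verdict: terminating - the sum ends at index 10 because -10 is a negative integer; exact evaluation follows. Exact value: -\frac{21052944205139811997974321}{1395464959830592041015625}.

Structural cue: t_0 = -1 here, and the (-1)^k factor (prefactor -1) folds into the argument's sign.
Adjacent-term ratio: r(k) = -\frac{1}{5} * (k-10) (k+1) / [(k+\frac{1}{6}) (k+\frac{3}{2}) (k+1)] ; factor over Q: parameters, x = -\frac{1}{5}, and C = -1.


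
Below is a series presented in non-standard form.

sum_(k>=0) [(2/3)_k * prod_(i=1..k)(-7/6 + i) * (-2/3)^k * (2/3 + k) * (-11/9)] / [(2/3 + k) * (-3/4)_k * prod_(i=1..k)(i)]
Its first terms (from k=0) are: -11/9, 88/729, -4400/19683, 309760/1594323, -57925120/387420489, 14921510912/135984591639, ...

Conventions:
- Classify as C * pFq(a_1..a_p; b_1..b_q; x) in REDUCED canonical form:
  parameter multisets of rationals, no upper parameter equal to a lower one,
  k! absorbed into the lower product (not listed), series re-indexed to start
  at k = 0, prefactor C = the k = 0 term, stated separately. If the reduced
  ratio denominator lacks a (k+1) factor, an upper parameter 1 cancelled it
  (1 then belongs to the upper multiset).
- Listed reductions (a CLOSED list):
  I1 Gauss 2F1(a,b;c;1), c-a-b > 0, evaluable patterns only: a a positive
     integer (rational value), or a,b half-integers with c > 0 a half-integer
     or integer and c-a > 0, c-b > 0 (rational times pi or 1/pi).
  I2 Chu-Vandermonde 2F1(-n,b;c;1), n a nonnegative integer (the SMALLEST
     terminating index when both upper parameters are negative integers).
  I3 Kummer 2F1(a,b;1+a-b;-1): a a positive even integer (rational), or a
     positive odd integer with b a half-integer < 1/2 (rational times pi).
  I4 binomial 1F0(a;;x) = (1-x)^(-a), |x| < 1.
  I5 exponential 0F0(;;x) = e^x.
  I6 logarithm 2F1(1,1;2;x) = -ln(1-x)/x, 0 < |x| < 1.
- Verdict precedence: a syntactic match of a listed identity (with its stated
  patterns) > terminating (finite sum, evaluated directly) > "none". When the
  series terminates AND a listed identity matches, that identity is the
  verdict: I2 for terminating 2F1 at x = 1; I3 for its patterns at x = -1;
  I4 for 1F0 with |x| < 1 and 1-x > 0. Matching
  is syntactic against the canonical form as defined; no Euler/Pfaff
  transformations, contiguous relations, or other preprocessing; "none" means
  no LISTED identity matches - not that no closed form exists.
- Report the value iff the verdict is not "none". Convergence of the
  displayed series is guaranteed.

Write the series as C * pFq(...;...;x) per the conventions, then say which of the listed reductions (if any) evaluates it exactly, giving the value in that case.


The tell: t_0 being -11/9, k + 2/3 divides numerator and denominator alike; C = -11/9, x = -2/3 after cancelling.
Step ratio: r(k) = (-2/3) * (k-1/6) (k+2/3) / [(k-3/4) (k+1)] - rational; roots negated = parameters, x = (-2/3), C = -11/9.

Canonical form: C = -11/9 times 2F1 with upper {-1/6, 2/3}, lower {-3/4}, x = -2/3. Verdict: none (x = -2/3): each listed identity misses the multisets {-1/6, 2/3} ; {-3/4}.


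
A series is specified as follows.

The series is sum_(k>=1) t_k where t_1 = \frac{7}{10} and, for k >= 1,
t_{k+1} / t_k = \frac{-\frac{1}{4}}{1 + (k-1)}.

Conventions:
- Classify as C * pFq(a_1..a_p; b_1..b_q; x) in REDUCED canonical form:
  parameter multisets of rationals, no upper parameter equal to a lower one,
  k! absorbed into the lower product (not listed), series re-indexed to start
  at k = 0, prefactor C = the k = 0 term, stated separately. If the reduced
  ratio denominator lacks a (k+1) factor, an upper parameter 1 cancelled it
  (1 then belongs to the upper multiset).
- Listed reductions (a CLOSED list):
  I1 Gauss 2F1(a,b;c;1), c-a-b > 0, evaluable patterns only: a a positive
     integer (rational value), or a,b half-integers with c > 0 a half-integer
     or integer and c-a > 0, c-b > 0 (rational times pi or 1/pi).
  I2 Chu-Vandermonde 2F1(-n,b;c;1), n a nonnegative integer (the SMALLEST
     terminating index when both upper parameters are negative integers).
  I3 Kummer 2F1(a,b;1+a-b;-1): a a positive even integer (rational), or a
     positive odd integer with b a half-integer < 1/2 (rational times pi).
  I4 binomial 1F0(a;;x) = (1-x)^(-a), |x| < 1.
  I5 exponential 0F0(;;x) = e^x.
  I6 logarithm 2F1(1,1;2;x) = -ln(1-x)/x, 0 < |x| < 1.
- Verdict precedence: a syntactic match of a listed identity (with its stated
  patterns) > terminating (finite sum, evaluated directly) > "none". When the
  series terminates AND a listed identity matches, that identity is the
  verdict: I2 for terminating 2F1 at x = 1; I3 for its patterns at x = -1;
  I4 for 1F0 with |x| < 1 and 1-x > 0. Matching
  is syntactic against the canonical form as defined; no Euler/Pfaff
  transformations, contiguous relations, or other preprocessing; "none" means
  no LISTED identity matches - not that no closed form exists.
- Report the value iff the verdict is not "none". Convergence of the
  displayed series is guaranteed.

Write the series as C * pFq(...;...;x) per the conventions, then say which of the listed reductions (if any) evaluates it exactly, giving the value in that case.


This is \frac{7}{10} * 0F0(-; -; -\frac{1}{4}) in reduced canonical form. Verdict: the I5 exponential reduction fires (the 0F0 exponential series at x = -\frac{1}{4}). Hence: \frac{7}{10} \cdot e^{-\frac{1}{4}}.

Key step: t_0 = \frac{7}{10} here, and factor the ratio over Q (prefactor 7/10): negated roots = parameters.
Ratio: r(k) = -\frac{1}{4} * 1 / [(k+1)] - rational in k. x = -\frac{1}{4}; t_0 = \frac{7}{10}; negate the roots.


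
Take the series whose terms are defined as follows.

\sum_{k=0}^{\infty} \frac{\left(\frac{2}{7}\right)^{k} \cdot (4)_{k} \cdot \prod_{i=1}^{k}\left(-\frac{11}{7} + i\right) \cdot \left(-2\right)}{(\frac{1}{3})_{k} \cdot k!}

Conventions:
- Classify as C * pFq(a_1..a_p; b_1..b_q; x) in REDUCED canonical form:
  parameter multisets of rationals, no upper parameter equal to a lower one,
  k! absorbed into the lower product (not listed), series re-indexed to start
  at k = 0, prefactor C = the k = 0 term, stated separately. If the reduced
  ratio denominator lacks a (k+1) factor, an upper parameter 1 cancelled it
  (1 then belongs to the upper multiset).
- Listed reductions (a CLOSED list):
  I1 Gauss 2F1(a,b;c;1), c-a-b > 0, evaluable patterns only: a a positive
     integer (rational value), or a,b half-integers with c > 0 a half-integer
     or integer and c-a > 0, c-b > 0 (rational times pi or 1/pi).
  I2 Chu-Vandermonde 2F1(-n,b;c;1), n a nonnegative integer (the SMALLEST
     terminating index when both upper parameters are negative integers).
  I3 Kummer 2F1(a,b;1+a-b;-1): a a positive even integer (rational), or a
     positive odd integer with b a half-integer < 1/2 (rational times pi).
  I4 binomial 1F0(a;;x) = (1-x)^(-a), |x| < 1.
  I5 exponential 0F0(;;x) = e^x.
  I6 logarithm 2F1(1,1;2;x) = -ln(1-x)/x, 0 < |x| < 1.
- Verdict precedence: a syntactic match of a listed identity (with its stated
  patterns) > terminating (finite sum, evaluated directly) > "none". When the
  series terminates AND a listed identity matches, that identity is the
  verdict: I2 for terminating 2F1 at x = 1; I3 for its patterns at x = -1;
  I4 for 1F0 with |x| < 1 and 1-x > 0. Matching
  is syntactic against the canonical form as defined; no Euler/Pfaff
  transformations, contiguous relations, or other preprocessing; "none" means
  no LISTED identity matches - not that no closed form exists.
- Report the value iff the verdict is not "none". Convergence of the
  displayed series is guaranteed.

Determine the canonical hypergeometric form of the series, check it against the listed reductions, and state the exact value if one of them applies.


Prefactor -2, argument \frac{2}{7}: 2F1 with upper {-\frac{4}{7}, 4} over lower {\frac{1}{3}}. Verdict: none here - no I1-I6 shape fits x = \frac{2}{7} with lower {\frac{1}{3}}.

Structural cue: t_0 being -2, the running product (C = -2) telescopes to a rising factorial.
Step ratio: r(k) = \frac{2}{7} * (k-\frac{4}{7}) (k+4) / [(k+\frac{1}{3}) (k+1)] - rational; roots negated = parameters, x = \frac{2}{7}, C = -2.


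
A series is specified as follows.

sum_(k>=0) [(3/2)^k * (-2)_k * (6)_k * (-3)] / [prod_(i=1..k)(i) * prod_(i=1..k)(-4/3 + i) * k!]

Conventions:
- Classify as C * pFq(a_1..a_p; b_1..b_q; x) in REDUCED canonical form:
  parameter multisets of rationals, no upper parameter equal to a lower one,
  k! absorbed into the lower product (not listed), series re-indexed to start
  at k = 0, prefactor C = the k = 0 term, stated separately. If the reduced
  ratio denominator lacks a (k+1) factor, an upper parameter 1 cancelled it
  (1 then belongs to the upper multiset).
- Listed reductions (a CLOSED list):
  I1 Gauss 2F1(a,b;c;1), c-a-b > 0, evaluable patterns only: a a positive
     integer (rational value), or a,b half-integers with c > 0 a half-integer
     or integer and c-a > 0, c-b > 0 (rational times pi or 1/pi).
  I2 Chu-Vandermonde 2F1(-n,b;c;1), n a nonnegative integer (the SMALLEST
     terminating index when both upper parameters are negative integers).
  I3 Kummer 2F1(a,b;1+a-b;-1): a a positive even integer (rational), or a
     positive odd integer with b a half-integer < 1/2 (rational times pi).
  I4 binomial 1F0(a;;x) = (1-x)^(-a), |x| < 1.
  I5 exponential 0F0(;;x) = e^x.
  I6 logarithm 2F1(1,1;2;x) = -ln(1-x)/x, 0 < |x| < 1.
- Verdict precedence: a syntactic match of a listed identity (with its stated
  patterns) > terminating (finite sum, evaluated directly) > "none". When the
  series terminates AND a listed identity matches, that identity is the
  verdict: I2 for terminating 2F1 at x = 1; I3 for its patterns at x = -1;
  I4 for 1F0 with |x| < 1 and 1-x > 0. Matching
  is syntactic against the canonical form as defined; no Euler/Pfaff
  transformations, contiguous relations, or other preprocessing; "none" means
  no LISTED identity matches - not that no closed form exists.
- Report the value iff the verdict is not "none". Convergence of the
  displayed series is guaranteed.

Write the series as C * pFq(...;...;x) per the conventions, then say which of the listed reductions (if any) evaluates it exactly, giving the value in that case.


This is -3 * 2F2(-2, 6; -1/3, 1; 3/2) in reduced canonical form. Verdict: terminating - upper parameter -2 makes this a finite sum (last index 2), evaluated exactly. Sum: 3783/8.

Key step: t_0 being -3, the product of the first k integers (C = -3) is k!.
Step ratio: r(k) = (3/2) * (k-2) (k+6) / [(k-1/3) (k+1) (k+1)] - rational in k. x = (3/2); t_0 = -3; negate the roots.


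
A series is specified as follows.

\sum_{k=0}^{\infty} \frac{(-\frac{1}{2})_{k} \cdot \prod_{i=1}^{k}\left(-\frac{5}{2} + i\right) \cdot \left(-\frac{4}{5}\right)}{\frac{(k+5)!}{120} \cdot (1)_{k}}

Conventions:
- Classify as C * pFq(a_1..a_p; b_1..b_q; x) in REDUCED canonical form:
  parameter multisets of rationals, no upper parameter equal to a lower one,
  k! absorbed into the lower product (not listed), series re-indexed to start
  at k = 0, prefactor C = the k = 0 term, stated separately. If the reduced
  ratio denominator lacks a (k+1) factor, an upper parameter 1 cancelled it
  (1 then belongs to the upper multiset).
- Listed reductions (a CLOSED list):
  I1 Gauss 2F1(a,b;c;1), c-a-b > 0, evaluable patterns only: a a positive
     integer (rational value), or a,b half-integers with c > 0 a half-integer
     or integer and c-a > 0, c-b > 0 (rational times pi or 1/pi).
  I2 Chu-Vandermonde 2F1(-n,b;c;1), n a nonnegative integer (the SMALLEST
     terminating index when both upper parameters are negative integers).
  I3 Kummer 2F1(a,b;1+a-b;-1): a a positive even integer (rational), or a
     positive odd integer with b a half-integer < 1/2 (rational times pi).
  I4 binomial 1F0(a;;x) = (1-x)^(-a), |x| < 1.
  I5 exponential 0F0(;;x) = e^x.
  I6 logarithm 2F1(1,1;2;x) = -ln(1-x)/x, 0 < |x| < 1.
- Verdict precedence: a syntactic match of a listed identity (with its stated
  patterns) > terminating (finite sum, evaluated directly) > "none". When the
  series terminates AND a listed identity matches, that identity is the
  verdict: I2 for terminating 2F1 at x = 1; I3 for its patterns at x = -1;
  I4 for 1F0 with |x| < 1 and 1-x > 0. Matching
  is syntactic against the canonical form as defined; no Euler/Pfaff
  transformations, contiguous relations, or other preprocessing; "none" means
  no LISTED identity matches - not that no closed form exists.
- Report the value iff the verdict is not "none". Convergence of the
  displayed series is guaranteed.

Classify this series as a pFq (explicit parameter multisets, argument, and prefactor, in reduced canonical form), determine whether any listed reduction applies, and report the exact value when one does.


Structural cue: from the first term -\frac{4}{5}: the denominator's factorial ratio (C = -4/5) is a lower Pochhammer.
Step ratio: r(k) = 1 * (k-\frac{3}{2}) (k-\frac{1}{2}) / [(k+6) (k+1)] - rational in k. x = 1; t_0 = -\frac{4}{5}; negate the roots.

Prefactor -\frac{4}{5}, argument 1: 2F1 with upper {-\frac{3}{2}, -\frac{1}{2}} over lower {6}. Verdict: this is the half-integer Gauss pattern (I1) (x = 1; upper {-\frac{3}{2}, -\frac{1}{2}} half-integers, c = 6 in the evaluable pattern). Sum: \left(-\frac{4194304}{1486485}\right) / \pi.


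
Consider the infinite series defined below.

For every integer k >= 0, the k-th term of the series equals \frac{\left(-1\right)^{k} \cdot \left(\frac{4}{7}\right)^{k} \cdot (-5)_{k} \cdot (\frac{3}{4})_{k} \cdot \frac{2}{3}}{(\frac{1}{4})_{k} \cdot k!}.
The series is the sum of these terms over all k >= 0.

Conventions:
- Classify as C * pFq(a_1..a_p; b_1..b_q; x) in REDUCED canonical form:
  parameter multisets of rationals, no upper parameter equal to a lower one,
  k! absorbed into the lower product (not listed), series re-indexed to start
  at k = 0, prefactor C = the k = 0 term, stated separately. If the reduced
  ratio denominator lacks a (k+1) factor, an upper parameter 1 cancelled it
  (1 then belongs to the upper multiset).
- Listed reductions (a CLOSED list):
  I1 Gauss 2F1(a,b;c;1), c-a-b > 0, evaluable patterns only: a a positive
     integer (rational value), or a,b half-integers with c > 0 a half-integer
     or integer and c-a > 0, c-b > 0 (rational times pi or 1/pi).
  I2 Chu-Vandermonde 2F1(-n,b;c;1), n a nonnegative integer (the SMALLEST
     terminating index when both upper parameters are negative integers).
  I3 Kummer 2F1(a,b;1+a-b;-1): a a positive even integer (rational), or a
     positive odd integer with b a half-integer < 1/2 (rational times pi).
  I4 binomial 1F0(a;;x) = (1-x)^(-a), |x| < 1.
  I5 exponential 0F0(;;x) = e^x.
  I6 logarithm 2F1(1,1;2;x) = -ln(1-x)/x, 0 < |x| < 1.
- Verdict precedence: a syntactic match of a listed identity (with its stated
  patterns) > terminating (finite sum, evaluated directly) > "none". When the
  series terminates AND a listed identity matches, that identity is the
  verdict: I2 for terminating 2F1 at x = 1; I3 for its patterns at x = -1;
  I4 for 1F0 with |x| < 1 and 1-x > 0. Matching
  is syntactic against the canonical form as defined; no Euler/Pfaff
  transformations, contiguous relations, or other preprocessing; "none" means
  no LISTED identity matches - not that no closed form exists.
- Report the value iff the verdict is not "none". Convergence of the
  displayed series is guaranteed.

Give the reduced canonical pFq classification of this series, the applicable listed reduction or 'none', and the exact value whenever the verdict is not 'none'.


With C = \frac{2}{3}: the canonical form is 2F1(-5, \frac{3}{4}; \frac{1}{4}; -\frac{4}{7}). Verdict: terminating - upper parameter -5 makes this a finite sum (last index 5), evaluated exactly. Hence: \frac{115967014}{4775589}.

Key step: x = -\frac{4}{7} and the (-1)^k factor (C = 2/3, x = -4/7) folds into the argument's sign.
Ratio: r(k) = -\frac{4}{7} * (k-5) (k+\frac{3}{4}) / [(k+\frac{1}{4}) (k+1)] - rational; roots negated = parameters, x = -\frac{4}{7}, C = \frac{2}{3}.


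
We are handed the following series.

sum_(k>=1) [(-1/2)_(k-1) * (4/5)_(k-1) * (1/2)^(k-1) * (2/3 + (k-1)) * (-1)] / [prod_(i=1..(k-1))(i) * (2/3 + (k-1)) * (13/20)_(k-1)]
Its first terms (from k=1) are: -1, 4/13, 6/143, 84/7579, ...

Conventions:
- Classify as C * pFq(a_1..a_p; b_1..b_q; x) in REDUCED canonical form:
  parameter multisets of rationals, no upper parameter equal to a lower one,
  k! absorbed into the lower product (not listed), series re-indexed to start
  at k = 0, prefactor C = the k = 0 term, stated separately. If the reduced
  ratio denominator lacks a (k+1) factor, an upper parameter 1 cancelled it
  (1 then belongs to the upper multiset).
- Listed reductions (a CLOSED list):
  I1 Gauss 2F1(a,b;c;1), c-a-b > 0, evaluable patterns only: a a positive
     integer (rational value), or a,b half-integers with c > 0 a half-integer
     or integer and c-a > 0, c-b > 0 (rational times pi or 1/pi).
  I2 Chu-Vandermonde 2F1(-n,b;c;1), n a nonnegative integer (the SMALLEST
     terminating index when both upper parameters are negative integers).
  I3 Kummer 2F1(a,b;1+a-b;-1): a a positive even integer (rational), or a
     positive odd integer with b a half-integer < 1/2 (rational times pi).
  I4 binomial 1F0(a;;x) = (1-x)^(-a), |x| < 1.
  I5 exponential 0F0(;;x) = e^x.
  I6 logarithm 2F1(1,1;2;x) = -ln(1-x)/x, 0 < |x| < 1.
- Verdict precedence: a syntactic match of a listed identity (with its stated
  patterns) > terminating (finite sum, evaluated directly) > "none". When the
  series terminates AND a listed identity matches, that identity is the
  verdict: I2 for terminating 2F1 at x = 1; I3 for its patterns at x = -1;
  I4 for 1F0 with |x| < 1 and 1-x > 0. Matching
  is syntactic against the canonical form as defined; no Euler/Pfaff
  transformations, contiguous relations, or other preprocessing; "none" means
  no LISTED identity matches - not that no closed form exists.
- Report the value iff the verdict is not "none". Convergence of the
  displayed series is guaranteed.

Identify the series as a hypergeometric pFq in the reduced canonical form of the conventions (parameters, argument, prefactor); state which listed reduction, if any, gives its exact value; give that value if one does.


With C = -1: the canonical form is 2F1(-1/2, 4/5; 13/20; 1/2). Verdict: none. A 2F1 with upper {-1/2, 4/5} fits none of I1-I6 at x = 1/2; the sum runs forever.

First insight: x = (1/2) and the product of the first k integers (C = -1) is k!.
Term ratio: r(k) = (1/2) * (k-1/2) (k+4/5) / [(k+13/20) (k+1)] - rational in k. x = (1/2); t_0 = -1; negate the roots.


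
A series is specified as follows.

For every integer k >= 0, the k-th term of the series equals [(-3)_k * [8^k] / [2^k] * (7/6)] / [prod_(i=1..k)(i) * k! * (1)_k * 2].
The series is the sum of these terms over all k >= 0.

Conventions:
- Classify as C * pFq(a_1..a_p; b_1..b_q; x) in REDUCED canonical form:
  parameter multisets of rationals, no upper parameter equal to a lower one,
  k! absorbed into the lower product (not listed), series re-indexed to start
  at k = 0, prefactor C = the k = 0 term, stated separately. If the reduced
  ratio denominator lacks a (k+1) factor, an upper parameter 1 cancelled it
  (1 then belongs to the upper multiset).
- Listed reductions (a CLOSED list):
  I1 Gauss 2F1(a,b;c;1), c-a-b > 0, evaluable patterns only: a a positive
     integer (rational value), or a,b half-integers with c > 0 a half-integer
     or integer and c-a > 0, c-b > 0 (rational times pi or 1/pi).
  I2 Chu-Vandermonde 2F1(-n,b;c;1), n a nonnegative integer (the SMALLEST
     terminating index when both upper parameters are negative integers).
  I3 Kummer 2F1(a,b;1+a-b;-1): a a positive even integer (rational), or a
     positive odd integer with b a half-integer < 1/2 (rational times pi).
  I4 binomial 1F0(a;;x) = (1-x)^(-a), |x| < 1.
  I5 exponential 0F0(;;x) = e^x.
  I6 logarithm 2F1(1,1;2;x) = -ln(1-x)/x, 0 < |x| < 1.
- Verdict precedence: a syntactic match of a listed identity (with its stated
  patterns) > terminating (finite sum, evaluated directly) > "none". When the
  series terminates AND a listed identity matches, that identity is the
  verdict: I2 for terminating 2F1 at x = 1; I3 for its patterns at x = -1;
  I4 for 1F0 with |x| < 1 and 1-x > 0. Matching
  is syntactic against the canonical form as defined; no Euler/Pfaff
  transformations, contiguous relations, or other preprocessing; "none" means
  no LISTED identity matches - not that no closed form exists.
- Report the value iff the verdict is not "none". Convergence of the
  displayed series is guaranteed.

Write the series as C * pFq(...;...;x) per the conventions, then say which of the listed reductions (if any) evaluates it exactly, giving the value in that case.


Prefactor 7/12, argument 4: 1F2 with upper {-3} over lower {1, 1}. Verdict: terminating - no listed pattern fits, but -3 in the upper list cuts the series at k = 3; direct evaluation. Sum: -49/108.

Key step: from the first term 7/12: the two k-th powers (C = 7/12, x = 4) combine into one argument.
Consecutive-term ratio: r(k) = 4 * (k-3) / [(k+1) (k+1) (k+1)] - poly over poly, x = 4 from leading terms; C = 7/12 at k = 0.


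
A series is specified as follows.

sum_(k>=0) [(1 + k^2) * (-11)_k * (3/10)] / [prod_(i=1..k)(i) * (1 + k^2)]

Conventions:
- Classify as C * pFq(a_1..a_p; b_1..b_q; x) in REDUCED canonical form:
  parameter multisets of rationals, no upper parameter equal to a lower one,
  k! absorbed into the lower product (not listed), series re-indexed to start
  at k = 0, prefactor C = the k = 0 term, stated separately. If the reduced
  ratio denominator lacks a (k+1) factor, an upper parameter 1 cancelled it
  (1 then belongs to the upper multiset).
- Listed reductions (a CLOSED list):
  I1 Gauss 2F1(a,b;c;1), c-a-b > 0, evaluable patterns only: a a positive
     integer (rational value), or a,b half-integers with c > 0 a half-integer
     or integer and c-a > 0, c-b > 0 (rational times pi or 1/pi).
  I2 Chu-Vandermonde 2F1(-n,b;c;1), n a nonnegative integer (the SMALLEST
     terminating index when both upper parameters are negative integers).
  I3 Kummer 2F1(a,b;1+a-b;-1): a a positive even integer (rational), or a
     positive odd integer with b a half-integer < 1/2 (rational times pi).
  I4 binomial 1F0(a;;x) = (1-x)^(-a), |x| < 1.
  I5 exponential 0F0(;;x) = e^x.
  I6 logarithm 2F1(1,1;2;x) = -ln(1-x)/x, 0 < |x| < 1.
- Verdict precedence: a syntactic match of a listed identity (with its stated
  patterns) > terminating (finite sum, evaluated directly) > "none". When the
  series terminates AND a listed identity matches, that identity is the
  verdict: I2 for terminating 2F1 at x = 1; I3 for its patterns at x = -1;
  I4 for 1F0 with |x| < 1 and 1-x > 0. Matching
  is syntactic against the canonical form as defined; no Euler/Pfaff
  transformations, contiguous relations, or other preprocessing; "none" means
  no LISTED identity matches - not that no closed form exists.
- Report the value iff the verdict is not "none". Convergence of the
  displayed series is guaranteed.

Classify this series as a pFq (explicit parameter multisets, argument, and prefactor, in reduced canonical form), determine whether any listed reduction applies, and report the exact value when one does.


The series (x = 1) is 1F0: upper {-11}, lower {-}, prefactor 3/10. Verdict: terminating. With -11 upstairs the series is a 12-term polynomial sum; evaluated term by term. Sum: 0.

Structural cue: from the first term 3/10: the product of the first k integers (C = 3/10, x = 1) is k!.
Ratio: r(k) = 1 * (k-11) / [(k+1)] - rational in k, leading ratio 1; with t_0 = 3/10, classification follows.


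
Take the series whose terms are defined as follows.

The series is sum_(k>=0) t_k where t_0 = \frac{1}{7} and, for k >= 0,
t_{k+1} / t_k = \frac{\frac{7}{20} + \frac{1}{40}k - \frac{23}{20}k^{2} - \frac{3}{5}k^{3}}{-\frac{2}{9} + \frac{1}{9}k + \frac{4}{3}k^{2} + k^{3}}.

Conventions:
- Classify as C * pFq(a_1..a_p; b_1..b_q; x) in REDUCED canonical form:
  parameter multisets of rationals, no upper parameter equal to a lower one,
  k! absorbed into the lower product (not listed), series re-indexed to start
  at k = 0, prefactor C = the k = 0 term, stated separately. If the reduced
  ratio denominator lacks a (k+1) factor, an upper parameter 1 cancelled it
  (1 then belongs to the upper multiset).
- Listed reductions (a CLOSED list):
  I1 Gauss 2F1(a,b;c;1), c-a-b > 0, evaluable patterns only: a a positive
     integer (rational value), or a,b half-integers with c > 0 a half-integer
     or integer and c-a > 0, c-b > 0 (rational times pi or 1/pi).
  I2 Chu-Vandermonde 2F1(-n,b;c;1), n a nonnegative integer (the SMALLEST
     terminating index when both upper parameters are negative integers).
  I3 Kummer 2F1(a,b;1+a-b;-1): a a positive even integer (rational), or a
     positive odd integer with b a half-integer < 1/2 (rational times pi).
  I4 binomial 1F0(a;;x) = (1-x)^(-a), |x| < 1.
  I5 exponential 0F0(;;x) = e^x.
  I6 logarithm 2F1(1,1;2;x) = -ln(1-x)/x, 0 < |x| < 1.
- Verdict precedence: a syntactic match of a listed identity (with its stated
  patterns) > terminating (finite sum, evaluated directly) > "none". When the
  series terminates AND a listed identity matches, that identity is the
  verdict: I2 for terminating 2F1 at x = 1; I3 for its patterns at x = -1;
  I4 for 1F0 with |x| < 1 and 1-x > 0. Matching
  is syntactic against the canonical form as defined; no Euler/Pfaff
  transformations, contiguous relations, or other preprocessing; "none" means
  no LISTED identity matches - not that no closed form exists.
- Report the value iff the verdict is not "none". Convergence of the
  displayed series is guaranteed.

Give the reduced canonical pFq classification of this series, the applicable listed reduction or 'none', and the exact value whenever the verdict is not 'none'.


Structural cue: t_0 being \frac{1}{7}, factor the ratio over Q (prefactor 1/7): negated roots = parameters.
Term ratio: r(k) = -\frac{3}{5} * (k-\frac{1}{2}) (k+\frac{7}{4}) / [(k-\frac{1}{3}) (k+1)] ; factor over Q: parameters, x = -\frac{3}{5}, and C = \frac{1}{7}.

Canonical form: C = \frac{1}{7} times 2F1 with upper {-\frac{1}{2}, \frac{7}{4}}, lower {-\frac{1}{3}}, x = -\frac{3}{5}. Verdict: no listed reduction: x = -\frac{3}{5} and upper {-\frac{1}{2}, \frac{7}{4}} fail every I1-I6 pattern.


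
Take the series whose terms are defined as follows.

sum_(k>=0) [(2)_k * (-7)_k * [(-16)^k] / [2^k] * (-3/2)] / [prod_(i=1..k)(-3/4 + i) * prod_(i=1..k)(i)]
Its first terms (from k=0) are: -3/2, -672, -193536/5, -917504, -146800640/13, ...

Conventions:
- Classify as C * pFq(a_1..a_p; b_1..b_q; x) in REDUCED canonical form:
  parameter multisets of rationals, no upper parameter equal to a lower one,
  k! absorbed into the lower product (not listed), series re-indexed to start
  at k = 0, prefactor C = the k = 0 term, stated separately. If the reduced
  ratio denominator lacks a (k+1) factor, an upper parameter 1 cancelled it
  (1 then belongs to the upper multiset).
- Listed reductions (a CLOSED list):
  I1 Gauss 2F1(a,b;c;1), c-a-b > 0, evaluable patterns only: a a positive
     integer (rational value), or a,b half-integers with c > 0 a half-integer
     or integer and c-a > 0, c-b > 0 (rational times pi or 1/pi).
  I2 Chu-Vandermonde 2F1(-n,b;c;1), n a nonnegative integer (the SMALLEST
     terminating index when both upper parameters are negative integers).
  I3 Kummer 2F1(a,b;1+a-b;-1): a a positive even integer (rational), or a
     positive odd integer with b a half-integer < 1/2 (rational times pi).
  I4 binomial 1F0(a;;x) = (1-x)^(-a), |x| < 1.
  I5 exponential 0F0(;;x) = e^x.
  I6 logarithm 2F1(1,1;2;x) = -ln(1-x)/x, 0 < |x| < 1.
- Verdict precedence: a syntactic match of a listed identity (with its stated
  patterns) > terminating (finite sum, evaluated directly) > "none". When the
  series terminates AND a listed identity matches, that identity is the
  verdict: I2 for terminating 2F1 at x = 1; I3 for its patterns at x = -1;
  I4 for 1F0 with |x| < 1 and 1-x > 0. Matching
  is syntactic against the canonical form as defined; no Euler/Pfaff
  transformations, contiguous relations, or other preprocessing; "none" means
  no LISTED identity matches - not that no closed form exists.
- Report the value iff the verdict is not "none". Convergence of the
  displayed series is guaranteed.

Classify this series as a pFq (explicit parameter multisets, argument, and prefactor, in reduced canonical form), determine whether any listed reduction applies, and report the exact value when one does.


With C = -3/2: the canonical form is 2F1(-7, 2; 1/4; -8). Verdict: terminating. (-7)_k vanishes past k = 7, leaving a 8-term sum, computed directly. Its exact value is -8385449424639/11050.

Key step: t_0 = -3/2 here, and the two k-th powers (C = -3/2, x = -8) combine into one argument.
Step ratio: r(k) = (-8) * (k-7) (k+2) / [(k+1/4) (k+1)] - rational in k. x = (-8); t_0 = -3/2; negate the roots.


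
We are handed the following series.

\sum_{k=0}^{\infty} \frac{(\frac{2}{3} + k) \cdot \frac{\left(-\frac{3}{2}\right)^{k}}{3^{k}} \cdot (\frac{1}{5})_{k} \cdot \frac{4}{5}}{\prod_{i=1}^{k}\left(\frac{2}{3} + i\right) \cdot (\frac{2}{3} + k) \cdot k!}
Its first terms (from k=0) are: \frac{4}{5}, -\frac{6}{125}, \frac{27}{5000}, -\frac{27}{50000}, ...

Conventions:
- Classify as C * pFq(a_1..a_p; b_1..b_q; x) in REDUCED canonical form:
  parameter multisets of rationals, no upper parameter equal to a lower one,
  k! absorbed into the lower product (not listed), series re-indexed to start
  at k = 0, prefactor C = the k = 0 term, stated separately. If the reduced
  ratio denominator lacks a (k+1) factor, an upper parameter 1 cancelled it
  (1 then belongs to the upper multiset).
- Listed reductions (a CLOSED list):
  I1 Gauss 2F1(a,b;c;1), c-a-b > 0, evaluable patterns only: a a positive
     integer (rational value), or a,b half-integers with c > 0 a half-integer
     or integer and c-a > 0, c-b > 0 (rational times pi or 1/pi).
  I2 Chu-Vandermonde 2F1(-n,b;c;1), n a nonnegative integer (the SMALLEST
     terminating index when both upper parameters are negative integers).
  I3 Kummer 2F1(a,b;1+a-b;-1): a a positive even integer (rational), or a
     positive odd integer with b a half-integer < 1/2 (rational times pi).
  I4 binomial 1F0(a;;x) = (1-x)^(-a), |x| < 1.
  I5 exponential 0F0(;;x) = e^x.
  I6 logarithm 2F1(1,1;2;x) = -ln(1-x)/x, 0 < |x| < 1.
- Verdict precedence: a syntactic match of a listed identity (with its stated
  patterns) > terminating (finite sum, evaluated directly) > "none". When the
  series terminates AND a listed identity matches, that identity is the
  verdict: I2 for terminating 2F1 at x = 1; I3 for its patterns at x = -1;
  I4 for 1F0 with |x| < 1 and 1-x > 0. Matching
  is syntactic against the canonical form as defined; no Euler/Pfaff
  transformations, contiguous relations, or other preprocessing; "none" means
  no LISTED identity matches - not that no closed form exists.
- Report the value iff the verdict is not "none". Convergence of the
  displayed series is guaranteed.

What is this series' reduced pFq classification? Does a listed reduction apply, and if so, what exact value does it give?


x = -\frac{1}{2} here; the reduced form reads 1F1, upper {\frac{1}{5}}, lower {\frac{5}{3}}, C = \frac{4}{5}. Verdict: no listed reduction: x = -\frac{1}{2} and upper {\frac{1}{5}} fail every I1-I6 pattern.

Key observation: from the first term \frac{4}{5}: striking the common factor k + 2/3 reduces the term (C = 4/5, x = -1/2).
Consecutive-term ratio: r(k) = -\frac{1}{2} * (k+\frac{1}{5}) / [(k+\frac{5}{3}) (k+1)] ; factor over Q: parameters, x = -\frac{1}{2}, and C = \frac{4}{5}.


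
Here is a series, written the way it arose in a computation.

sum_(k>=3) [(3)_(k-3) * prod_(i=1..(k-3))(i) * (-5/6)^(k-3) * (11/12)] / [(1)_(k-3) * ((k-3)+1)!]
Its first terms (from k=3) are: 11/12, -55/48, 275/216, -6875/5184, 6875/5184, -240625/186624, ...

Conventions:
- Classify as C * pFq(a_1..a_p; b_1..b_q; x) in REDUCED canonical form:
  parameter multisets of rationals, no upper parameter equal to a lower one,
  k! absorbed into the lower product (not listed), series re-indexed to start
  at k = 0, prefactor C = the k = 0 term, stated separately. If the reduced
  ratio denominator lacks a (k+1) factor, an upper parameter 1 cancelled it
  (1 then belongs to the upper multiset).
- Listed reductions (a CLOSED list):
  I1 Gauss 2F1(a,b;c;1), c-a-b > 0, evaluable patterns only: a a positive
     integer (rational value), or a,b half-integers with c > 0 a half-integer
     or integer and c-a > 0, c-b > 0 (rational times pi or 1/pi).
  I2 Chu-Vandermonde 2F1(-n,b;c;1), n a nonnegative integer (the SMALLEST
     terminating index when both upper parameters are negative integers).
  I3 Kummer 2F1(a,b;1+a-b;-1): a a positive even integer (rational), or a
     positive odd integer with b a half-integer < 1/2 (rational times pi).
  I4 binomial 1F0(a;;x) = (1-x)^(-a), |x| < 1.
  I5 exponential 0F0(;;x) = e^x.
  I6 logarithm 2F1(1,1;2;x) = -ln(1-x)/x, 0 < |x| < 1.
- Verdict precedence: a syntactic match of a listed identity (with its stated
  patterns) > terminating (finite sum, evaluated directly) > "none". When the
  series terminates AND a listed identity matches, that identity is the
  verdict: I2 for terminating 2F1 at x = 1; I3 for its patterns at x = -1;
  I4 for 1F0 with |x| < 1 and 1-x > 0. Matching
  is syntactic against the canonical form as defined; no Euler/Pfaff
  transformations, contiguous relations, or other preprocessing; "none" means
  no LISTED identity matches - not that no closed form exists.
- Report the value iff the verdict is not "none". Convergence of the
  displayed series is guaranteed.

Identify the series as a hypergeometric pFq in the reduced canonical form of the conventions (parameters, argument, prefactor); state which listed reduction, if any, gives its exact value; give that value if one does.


With C = 11/12: the canonical form is 2F1(1, 3; 2; -5/6). Verdict: none here - no I1-I6 shape fits x = -5/6 with lower {2}.

The tell: t_0 = 11/12 here, and the running product (C = 11/12) telescopes to a rising factorial.
Term ratio: r(k) = (-5/6) * (k+1) (k+3) / [(k+2) (k+1)] - rational; roots negated = parameters, x = (-5/6), C = 11/12.
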